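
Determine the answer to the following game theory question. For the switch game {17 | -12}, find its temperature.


The game is {17 | -12}, a switch {a | b} with numbers a > b.
Cooling {a | b} by t gives {a - t | b + t}, which stops being hot when a - t = b + t, i.e. at t = (a - b)/2. So the temperature of a switch is (a - b)/2.
Temperature = (Left option - Right option) / 2
= (17 - (-12)) / 2
= 29 / 2
= 29/2

29/2


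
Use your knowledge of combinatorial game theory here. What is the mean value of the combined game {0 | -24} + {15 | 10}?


G1 = {0 | -24}, G2 = {15 | 10}
Each is a switch {a | b} with numbers a > b; its mean value is (a + b)/2, and mean value is additive over game sums: m(G1 + G2) = m(G1) + m(G2).
Mean of G1 = (0 + (-24))/2 = -24/2 = -12
Mean of G2 = (15 + (10))/2 = 25/2 = 25/2
Mean of G1 + G2 = -12 + 25/2 = 1/2

1/2


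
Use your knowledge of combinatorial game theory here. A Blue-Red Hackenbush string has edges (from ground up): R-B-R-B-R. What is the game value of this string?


Edges (from ground): R-B-R-B-R
By Berlekamp's sign-expansion rule, a Blue-Red Hackenbush stalk has the value of the surreal number whose sign sequence is the edge sequence with B -> + and R -> -.
Sign sequence: -+-+-
Trace the sign expansion in the surreal number tree, starting from 0:
Edge 1: R (sign -) -> bounds (-inf, 0), value = -1
Edge 2: B (sign +) -> bounds (-1, 0), value = -1/2
Edge 3: R (sign -) -> bounds (-1, -1/2), value = -3/4
Edge 4: B (sign +) -> bounds (-3/4, -1/2), value = -5/8
Edge 5: R (sign -) -> bounds (-3/4, -5/8), value = -11/16
Game value = -11/16

-11/16


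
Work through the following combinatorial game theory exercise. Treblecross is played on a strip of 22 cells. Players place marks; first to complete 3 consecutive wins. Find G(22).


Treblecross: place X on empty cells; 3-in-a-row wins.
Playing within two cells of an existing X lets the opponent win at once, so sensible play treats the cells i-2..i+2 around each X as dead. The player left with no safe cell loses, so this is a normal-play take-away game on strips of safe cells.
Placing X at cell i (0-indexed) of a strip of k safe cells leaves independent strips of sizes max(0, i-2) and max(0, k-i-3). Hence G(k) = mex{ G(max(0,i-2)) XOR G(max(0,k-i-3)) : 0 <= i < k }, with G(0) = 0.
G(1): splits (0,0):0^0=0 -> mex({0}) = 1
G(2): splits (0,0):0^0=0 -> mex({0}) = 1
G(3): splits (0,0):0^0=0 -> mex({0}) = 1
G(4): splits (0,1):0^1=1 (0,0):0^0=0 -> mex({0, 1}) = 2
G(5): splits (0,2):0^1=1 (0,1):0^1=1 (0,0):0^0=0 -> mex({0, 1}) = 2
G(6) = mex({1}) = 0
G(7) = mex({0, 1, 2}) = 3
G(8) = mex({0, 1, 2}) = 3
G(9) = mex({0, 2}) = 1
G(10) = mex({0, 2, 3}) = 1
G(11) = mex({0, 3}) = 1
G(12) = mex({1, 3}) = 0
G(13) = mex({0, 1, 2, 3}) = 4
G(14) = mex({0, 1, 2}) = 3
G(15) = mex({0, 1, 2}) = 3
G(16) = mex({0, 1, 2, 4}) = 3
G(17) = mex({0, 1, 3, 4}) = 2
G(18) = mex({0, 1, 3, 4}) = 2
G(19) = mex({0, 1, 3, 5}) = 2
G(20) = mex({0, 1, 2, 3, 5}) = 4
G(21) = mex({0, 1, 2, 3, 5}) = 4
G(22) = mex({1, 2, 6}) = 0
Therefore G(22) = 0.

0


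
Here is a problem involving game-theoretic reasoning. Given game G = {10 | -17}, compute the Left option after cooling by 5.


Original game: {10 | -17} (a switch {a | b} with a > b).
Cooling by t (for t below the temperature (a - b)/2 = 27/2) taxes each move by t: {a | b} cooled by t is {a - t | b + t}.
Cooling amount: t = 5
Cooled Left option: 10 - 5 = 5
Cooled Right option: -17 + 5 = -12
Cooled game: {5 | -12}
Left option = 5

5


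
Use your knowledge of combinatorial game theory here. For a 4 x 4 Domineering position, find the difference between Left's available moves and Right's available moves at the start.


Board is 4 x 4 (rows x cols).
Left (vertical) placements: (rows-1) * cols = 3 * 4 = 12
Right (horizontal) placements: rows * (cols-1) = 4 * 3 = 12
Advantage = Left - Right = 12 - 12 = 0

0


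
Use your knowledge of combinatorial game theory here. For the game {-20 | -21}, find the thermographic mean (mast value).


Game = {-20 | -21}, a switch {a | b} with numbers a > b.
Its thermograph has left wall a - t and right wall b + t, which meet at t = (a - b)/2, where both equal (a + b)/2. So the mast (mean value) is at (a + b)/2.
Mean = (-20 + (-21))/2 = -41/2 = -41/2

-41/2


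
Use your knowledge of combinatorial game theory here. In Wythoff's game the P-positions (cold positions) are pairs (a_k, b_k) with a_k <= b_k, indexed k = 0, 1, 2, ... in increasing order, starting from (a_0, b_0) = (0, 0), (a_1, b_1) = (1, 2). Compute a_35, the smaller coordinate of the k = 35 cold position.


By Wythoff's theorem, a_k = floor(k * phi) and b_k = floor(k * phi^2) = a_k + k, where phi = (1 + sqrt(5))/2 is the golden ratio.
phi = (1 + sqrt(5))/2 = 1.618034
k = 35
k * phi = 35 * 1.618034 = 56.631190
a_35 = floor(k * phi) = 56

56


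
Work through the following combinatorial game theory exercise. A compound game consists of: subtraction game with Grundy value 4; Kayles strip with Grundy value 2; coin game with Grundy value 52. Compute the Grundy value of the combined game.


By the Sprague-Grundy theorem, the Grundy value of a sum of games is the XOR of individual Grundy values.
subtraction game: Grundy value = 4. Running XOR: 0 XOR 4 = 4
Kayles strip: Grundy value = 2. Running XOR: 4 XOR 2 = 6
coin game: Grundy value = 52. Running XOR: 6 XOR 52 = 50
The combined Grundy value is 50.

50


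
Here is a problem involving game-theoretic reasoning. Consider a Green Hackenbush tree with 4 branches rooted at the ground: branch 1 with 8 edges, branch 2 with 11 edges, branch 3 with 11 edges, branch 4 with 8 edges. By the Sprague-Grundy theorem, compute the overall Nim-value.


The tree has 4 branches from the ground vertex.
In Green Hackenbush, the Nim-value of a simple path of length k is k.
Branch 1: length 8, Nim-value = 8
Branch 2: length 11, Nim-value = 11
Branch 3: length 11, Nim-value = 11
Branch 4: length 8, Nim-value = 8
Total Nim-value = XOR of all branch values:
0 XOR 8 = 8
8 XOR 11 = 3
3 XOR 11 = 8
8 XOR 8 = 0
Nim-value of the tree = 0

0


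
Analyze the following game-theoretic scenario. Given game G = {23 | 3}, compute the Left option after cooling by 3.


Original game: {23 | 3} (a switch {a | b} with a > b).
Cooling by t (for t below the temperature (a - b)/2 = 10) taxes each move by t: {a | b} cooled by t is {a - t | b + t}.
Cooling amount: t = 3
Cooled Left option: 23 - 3 = 20
Cooled Right option: 3 + 3 = 6
Cooled game: {20 | 6}
Left option = 20

20


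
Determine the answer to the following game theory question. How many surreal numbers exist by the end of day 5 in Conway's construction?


Day 0: {|} = 0 is born. Count = 1.
Day n: the number of surreal numbers born by day n is 2^(n+1) - 1.
By day 0: 2^1 - 1 = 1
By day 1: 2^2 - 1 = 3
By day 2: 2^3 - 1 = 7
By day 3: 2^4 - 1 = 15
By day 4: 2^5 - 1 = 31
By day 5: 2^6 - 1 = 63
By day 5: 63 surreal numbers.

63


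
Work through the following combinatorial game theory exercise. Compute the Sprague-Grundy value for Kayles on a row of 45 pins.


Kayles: a move removes 1 or 2 adjacent pins from a contiguous row.
Removing pins from a row of k leaves two independent rows (a, b) with a + b = k - 1 (one pin) or a + b = k - 2 (two pins); an end removal gives a = 0.
By Sprague-Grundy, G(k) = mex{ G(a) XOR G(b) } over all these splits. G(0) = 0.
G(1): splits (0,0):0^0=0 -> mex({0}) = 1
G(2): splits (0,1):0^1=1 (0,0):0^0=0 -> mex({0, 1}) = 2
G(3): splits (0,2):0^2=2 (1,1):1^1=0 (0,1):0^1=1 -> mex({0, 1, 2}) = 3
G(4): splits (0,3):0^3=3 (1,2):1^2=3 (0,2):0^2=2 (1,1):1^1=0 -> mex({0, 2, 3}) = 1
G(5): splits (0,4):0^1=1 (1,3):1^3=2 (2,2):2^2=0 (0,3):0^3=3 (1,2):1^2=3 -> mex({0, 1, 2, 3}) = 4
G(6) = mex({0, 1, 2, 4}) = 3
G(7) = mex({0, 1, 3, 4, 5}) = 2
G(8) = mex({0, 2, 3, 5, 6}) = 1
G(9) = mex({0, 1, 2, 3, 6, 7}) = 4
G(10) = mex({0, 1, 3, 4, 5, 7}) = 2
G(11) = mex({0, 1, 2, 3, 4, 5}) = 6
G(12) = mex({0, 1, 2, 3, 5, 6, 7}) = 4
G(13) = mex({0, 2, 3, 4, 6, 7}) = 1
G(14) = mex({0, 1, 4, 5, 6, 7}) = 2
G(15) = mex({0, 1, 2, 3, 4, 5, 6}) = 7
G(16) = mex({0, 2, 3, 5, 6, 7}) = 1
G(17) = mex({0, 1, 2, 3, 5, 6, 7}) = 4
G(18) = mex({0, 1, 2, 4, 5, 6}) = 3
G(19) = mex({0, 1, 3, 4, 5, 7}) = 2
G(20) = mex({0, 2, 3, 4, 5, 6, 7}) = 1
G(21) = mex({0, 1, 2, 3, 5, 6, 7}) = 4
G(22) = mex({0, 1, 2, 3, 4, 5, 7}) = 6
G(23) = mex({0, 1, 2, 3, 4, 5, 6}) = 7
G(24) = mex({0, 1, 2, 3, 5, 6, 7}) = 4
G(25) = mex({0, 2, 3, 4, 6, 7}) = 1
G(26) = mex({0, 1, 3, 4, 5, 6, 7}) = 2
G(27) = mex({0, 1, 2, 3, 4, 5, 6, 7}) = 8
G(28) = mex({0, 1, 2, 3, 4, 6, 7, 8}) = 5
G(29) = mex({0, 1, 2, 3, 5, 6, 7, 8, 9}) = 4
G(30) = mex({0, 1, 2, 3, 4, 5, 6, 9, 10}) = 7
G(31) = mex({0, 1, 3, 4, 5, 7, 10, 11}) = 2
G(32) = mex({0, 2, 3, 4, 5, 6, 7, 9, 11}) = 1
G(33) = mex({0, 1, 2, 3, 4, 5, 6, 7, 9, 12}) = 8
G(34) = mex({0, 1, 2, 3, 4, 5, 7, 8, 11, 12}) = 6
G(35) = mex({0, 1, 2, 3, 4, 5, 6, 8, 9, 10, 11}) = 7
G(36) = mex({0, 1, 2, 3, 5, 6, 7, 9, 10}) = 4
G(37) = mex({0, 2, 3, 4, 6, 7, 9, 10, 11, 12}) = 1
G(38) = mex({0, 1, 3, 4, 5, 6, 7, 9, 10, 11, 12}) = 2
G(39) = mex({0, 1, 2, 4, 5, 6, 7, 9, 10, 12, 14}) = 3
G(40) = mex({0, 2, 3, 4, 6, 7, 11, 12, 14}) = 1
G(41) = mex({0, 1, 2, 3, 5, 6, 7, 9, 10, 11, 12}) = 4
G(42) = mex({0, 1, 2, 3, 4, 5, 6, 9, 10}) = 7
G(43) = mex({0, 1, 3, 4, 5, 7, 9, 10, 12, 15}) = 2
G(44) = mex({0, 2, 3, 4, 5, 6, 7, 9, 10, 12, 15}) = 1
G(45) = mex({0, 1, 2, 3, 4, 5, 6, 7, 9, 10, 12, 14}) = 8
Therefore G(45) = 8.

8


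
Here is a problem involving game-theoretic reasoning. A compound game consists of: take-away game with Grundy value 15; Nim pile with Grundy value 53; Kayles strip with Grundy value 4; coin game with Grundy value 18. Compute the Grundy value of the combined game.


By the Sprague-Grundy theorem, the Grundy value of a sum of games is the XOR of individual Grundy values.
take-away game: Grundy value = 15. Running XOR: 0 XOR 15 = 15
Nim pile: Grundy value = 53. Running XOR: 15 XOR 53 = 58
Kayles strip: Grundy value = 4. Running XOR: 58 XOR 4 = 62
coin game: Grundy value = 18. Running XOR: 62 XOR 18 = 44
The combined Grundy value is 44.

44


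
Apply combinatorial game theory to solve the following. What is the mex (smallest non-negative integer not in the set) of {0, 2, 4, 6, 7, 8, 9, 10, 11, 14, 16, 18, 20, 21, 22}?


Set = {0, 2, 4, 6, 7, 8, 9, 10, 11, 14, 16, 18, 20, 21, 22}
0 is in the set.
1 is NOT in the set. This is the mex.
mex = 1

1


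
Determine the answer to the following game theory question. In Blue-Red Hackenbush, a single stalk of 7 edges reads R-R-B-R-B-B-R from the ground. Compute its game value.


Edges (from ground): R-R-B-R-B-B-R
By Berlekamp's sign-expansion rule, a Blue-Red Hackenbush stalk has the value of the surreal number whose sign sequence is the edge sequence with B -> + and R -> -.
Sign sequence: --+-++-
Trace the sign expansion in the surreal number tree, starting from 0:
Edge 1: R (sign -) -> bounds (-inf, 0), value = -1
Edge 2: R (sign -) -> bounds (-inf, -1), value = -2
Edge 3: B (sign +) -> bounds (-2, -1), value = -3/2
Edge 4: R (sign -) -> bounds (-2, -3/2), value = -7/4
Edge 5: B (sign +) -> bounds (-7/4, -3/2), value = -13/8
Edge 6: B (sign +) -> bounds (-13/8, -3/2), value = -25/16
Edge 7: R (sign -) -> bounds (-13/8, -25/16), value = -51/32
Game value = -51/32

-51/32


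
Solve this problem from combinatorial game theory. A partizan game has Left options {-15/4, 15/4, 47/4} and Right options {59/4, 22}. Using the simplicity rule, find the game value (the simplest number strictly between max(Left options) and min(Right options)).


Left options: {-15/4, 15/4, 47/4}, max = 47/4
Right options: {59/4, 22}, min = 59/4
All options are numbers and max(Left) < min(Right), so by the simplicity theorem the value is the simplest (earliest-born) number strictly between 47/4 and 59/4.
Integers 12 through 14 all lie strictly between 47/4 and 59/4.
Among integers, the simplest (lowest birthday = smallest |n|; 0 is born on day 0, +-n on day n) is 12.
No non-integer in the interval can be simpler: if x is a non-integer in the interval, then floor(x) or ceil(x) also lies in the interval (the interval contains an integer), and both are proper prefixes of x's sign expansion, i.e. born earlier. So the game value is 12.
Game value = 12

12


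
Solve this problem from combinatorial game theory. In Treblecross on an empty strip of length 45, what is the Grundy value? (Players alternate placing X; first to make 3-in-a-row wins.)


Treblecross: place X on empty cells; 3-in-a-row wins.
Playing within two cells of an existing X lets the opponent win at once, so sensible play treats the cells i-2..i+2 around each X as dead. The player left with no safe cell loses, so this is a normal-play take-away game on strips of safe cells.
Placing X at cell i (0-indexed) of a strip of k safe cells leaves independent strips of sizes max(0, i-2) and max(0, k-i-3). Hence G(k) = mex{ G(max(0,i-2)) XOR G(max(0,k-i-3)) : 0 <= i < k }, with G(0) = 0.
G(1): splits (0,0):0^0=0 -> mex({0}) = 1
G(2): splits (0,0):0^0=0 -> mex({0}) = 1
G(3): splits (0,0):0^0=0 -> mex({0}) = 1
G(4): splits (0,1):0^1=1 (0,0):0^0=0 -> mex({0, 1}) = 2
G(5): splits (0,2):0^1=1 (0,1):0^1=1 (0,0):0^0=0 -> mex({0, 1}) = 2
G(6) = mex({1}) = 0
G(7) = mex({0, 1, 2}) = 3
G(8) = mex({0, 1, 2}) = 3
G(9) = mex({0, 2}) = 1
G(10) = mex({0, 2, 3}) = 1
G(11) = mex({0, 3}) = 1
G(12) = mex({1, 3}) = 0
G(13) = mex({0, 1, 2, 3}) = 4
G(14) = mex({0, 1, 2}) = 3
G(15) = mex({0, 1, 2}) = 3
G(16) = mex({0, 1, 2, 4}) = 3
G(17) = mex({0, 1, 3, 4}) = 2
G(18) = mex({0, 1, 3, 4}) = 2
G(19) = mex({0, 1, 3, 5}) = 2
G(20) = mex({0, 1, 2, 3, 5}) = 4
G(21) = mex({0, 1, 2, 3, 5}) = 4
G(22) = mex({1, 2, 6}) = 0
G(23) = mex({0, 1, 2, 3, 4, 6}) = 5
G(24) = mex({0, 1, 2, 3, 4}) = 5
G(25) = mex({0, 1, 3, 4, 7}) = 2
G(26) = mex({0, 1, 3, 4, 5, 7}) = 2
G(27) = mex({0, 1, 3, 5}) = 2
G(28) = mex({0, 1, 2, 5}) = 3
G(29) = mex({0, 1, 2, 4, 5, 6}) = 3
G(30) = mex({1, 2, 4, 6}) = 0
G(31) = mex({0, 1, 2, 3, 4, 6}) = 5
G(32) = mex({1, 2, 3, 4, 7}) = 0
G(33) = mex({0, 3, 7}) = 1
G(34) = mex({0, 2, 3, 5, 7}) = 1
G(35) = mex({0, 2, 3, 5, 6}) = 1
G(36) = mex({0, 1, 2, 5, 6}) = 3
G(37) = mex({0, 1, 2, 4, 5, 6}) = 3
G(38) = mex({0, 1, 2, 4}) = 3
G(39) = mex({0, 1, 2, 3, 4, 7}) = 5
G(40) = mex({0, 1, 2, 3, 4, 5, 7}) = 6
G(41) = mex({0, 1, 2, 3, 5, 7}) = 4
G(42) = mex({0, 1, 2, 3, 5, 6, 7}) = 4
G(43) = mex({0, 2, 3, 5, 6}) = 1
G(44) = mex({1, 2, 3, 4, 5, 6}) = 0
G(45) = mex({0, 1, 2, 3, 4, 6, 7}) = 5
Therefore G(45) = 5.

5


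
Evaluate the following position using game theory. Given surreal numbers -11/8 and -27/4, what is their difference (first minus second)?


x = -11/8, y = -27/4
Converting to common denominator: 8
x = -11/8, y = -54/8
x - y = -11/8 - -27/4 = 43/8

43/8


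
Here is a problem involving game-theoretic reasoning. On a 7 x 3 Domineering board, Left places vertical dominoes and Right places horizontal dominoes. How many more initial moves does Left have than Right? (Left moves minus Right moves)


Board is 7 x 3 (rows x cols).
Left (vertical) placements: (rows-1) * cols = 6 * 3 = 18
Right (horizontal) placements: rows * (cols-1) = 7 * 2 = 14
Advantage = Left - Right = 18 - 14 = 4

4


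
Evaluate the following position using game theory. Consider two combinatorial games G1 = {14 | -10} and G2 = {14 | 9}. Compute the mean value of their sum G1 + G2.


G1 = {14 | -10}, G2 = {14 | 9}
Each is a switch {a | b} with numbers a > b; its mean value is (a + b)/2, and mean value is additive over game sums: m(G1 + G2) = m(G1) + m(G2).
Mean of G1 = (14 + (-10))/2 = 4/2 = 2
Mean of G2 = (14 + (9))/2 = 23/2 = 23/2
Mean of G1 + G2 = 2 + 23/2 = 27/2

27/2


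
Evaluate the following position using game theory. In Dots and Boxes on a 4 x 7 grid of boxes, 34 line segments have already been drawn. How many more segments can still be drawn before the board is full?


Grid: 4 x 7 boxes, i.e. 5 rows and 8 columns of dots.
Horizontal edges: (rows + 1) * cols = 5 * 7 = 35
Vertical edges: rows * (cols + 1) = 4 * 8 = 32
Total edges: 35 + 32 = 67
Edges drawn: 34
Remaining: 67 - 34 = 33

33


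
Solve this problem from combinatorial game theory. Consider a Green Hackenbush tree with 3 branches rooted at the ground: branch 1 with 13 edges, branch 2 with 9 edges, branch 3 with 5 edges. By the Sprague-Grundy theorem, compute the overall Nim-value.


The tree has 3 branches from the ground vertex.
In Green Hackenbush, the Nim-value of a simple path of length k is k.
Branch 1: length 13, Nim-value = 13
Branch 2: length 9, Nim-value = 9
Branch 3: length 5, Nim-value = 5
Total Nim-value = XOR of all branch values:
0 XOR 13 = 13
13 XOR 9 = 4
4 XOR 5 = 1
Nim-value of the tree = 1

1


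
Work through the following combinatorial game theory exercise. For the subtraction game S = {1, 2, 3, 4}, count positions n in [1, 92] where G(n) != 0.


Subtraction set S = {1, 2, 3, 4}, so G(n) = n mod 5.
G(n) = 0 when n is a multiple of 5.
Multiples of 5 in [1, 92]: 18
N-positions (nonzero Grundy) = 92 - 18 = 74

74


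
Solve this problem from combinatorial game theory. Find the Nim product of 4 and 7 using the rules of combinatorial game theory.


Nim multiplication is bilinear over XOR: (u XOR v) * w = (u*w) XOR (v*w).
So we split each operand into its bit components and XOR the pairwise Nim products.
4 = 4 (as XOR of powers of 2).
7 = 1 + 2 + 4 (as XOR of powers of 2).
Using the standard Nim-product table on single bits:
  2*2 = 3,   2*4 = 8,   2*8 = 12,
  4*4 = 6,   4*8 = 11,  8*8 = 13,
and  1*x = x (identity), k*l = l*k (commutative).
Pairwise Nim products:
  4 * 1 = 4
  4 * 2 = 8
  4 * 4 = 6
XOR them: 4 XOR 8 XOR 6 = 10.
Result: 4 * 7 = 10 (in Nim).

10


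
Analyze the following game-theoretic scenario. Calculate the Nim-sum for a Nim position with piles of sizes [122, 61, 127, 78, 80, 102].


We need the XOR (exclusive or) of all pile sizes.
After XOR-ing pile 1 (size 122): 0 XOR 122 = 122
After XOR-ing pile 2 (size 61): 122 XOR 61 = 71
After XOR-ing pile 3 (size 127): 71 XOR 127 = 56
After XOR-ing pile 4 (size 78): 56 XOR 78 = 118
After XOR-ing pile 5 (size 80): 118 XOR 80 = 38
After XOR-ing pile 6 (size 102): 38 XOR 102 = 64
The Nim-value of this position is 64.

64


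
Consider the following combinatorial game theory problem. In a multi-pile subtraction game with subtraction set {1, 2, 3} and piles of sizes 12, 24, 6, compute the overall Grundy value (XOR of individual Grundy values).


Subtraction set: {1, 2, 3}
For this subtraction set, G(n) = n mod 4 (period = max + 1 = 4).
Pile 1 (size 12): G(12) = 12 mod 4 = 0
Pile 2 (size 24): G(24) = 24 mod 4 = 0
Pile 3 (size 6): G(6) = 6 mod 4 = 2
Total Grundy value = XOR of all: 0 XOR 0 XOR 2 = 2

2


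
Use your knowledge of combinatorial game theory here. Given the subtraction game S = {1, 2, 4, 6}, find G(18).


The subtraction set is S = {1, 2, 4, 6}.
G(k) = mex{ G(k - s) : s in S, s <= k }. We compute iteratively: G(0) = 0.
G(1) = mex({0}) = 1
G(2) = mex({0, 1}) = 2
G(3) = mex({1, 2}) = 0
G(4) = mex({0, 2}) = 1
G(5) = mex({0, 1}) = 2
G(6) = mex({0, 1, 2}) = 3
G(7) = mex({0, 1, 2, 3}) = 4
G(8) = mex({1, 2, 3, 4}) = 0
G(9) = mex({0, 2, 4}) = 1
G(10) = mex({0, 1, 3}) = 2
G(11) = mex({1, 2, 4}) = 0
G(12) = mex({0, 2, 3}) = 1
G(13) = mex({0, 1, 4}) = 2
Observe that G(8)..G(13) = 0, 1, 2, 0, 1, 2 repeats G(0)..G(5) = 0, 1, 2, 0, 1, 2.
For k >= max(S) = 6, G(k) is determined by the previous 6 values G(k-6)..G(k-1); a window of 6 consecutive values has recurred shifted by 8, so by induction G(k + 8) = G(k) for all k >= 0: the sequence is periodic from the start with period 8.
One period: G(0..7) = 0, 1, 2, 0, 1, 2, 3, 4.
18 mod 8 = 2, so G(18) = G(2) = 2.

2


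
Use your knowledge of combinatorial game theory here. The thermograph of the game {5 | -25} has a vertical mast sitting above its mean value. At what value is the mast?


Game = {5 | -25}, a switch {a | b} with numbers a > b.
Its thermograph has left wall a - t and right wall b + t, which meet at t = (a - b)/2, where both equal (a + b)/2. So the mast (mean value) is at (a + b)/2.
Mean = (5 + (-25))/2 = -20/2 = -10

-10


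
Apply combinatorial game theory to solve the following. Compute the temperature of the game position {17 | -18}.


The game is {17 | -18}, a switch {a | b} with numbers a > b.
Cooling {a | b} by t gives {a - t | b + t}, which stops being hot when a - t = b + t, i.e. at t = (a - b)/2. So the temperature of a switch is (a - b)/2.
Temperature = (Left option - Right option) / 2
= (17 - (-18)) / 2
= 35 / 2
= 35/2

35/2


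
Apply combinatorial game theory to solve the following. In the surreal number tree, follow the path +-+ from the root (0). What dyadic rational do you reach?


Sign expansion: +-+
Rule: track bounds (lo, hi), initially (-inf, +inf). On '+', the current value becomes lo and we move to the simplest number in (value, hi): value + 1 if hi = +inf, otherwise the midpoint (value + hi)/2. On '-', the current value becomes hi and we move to value - 1 if lo = -inf, otherwise the midpoint (lo + value)/2.
Start at 0.
Step 1: sign = +, move right. Bounds: (0, +inf). Value = 1
Step 2: sign = -, move left. Bounds: (0, 1). Value = 1/2
Step 3: sign = +, move right. Bounds: (1/2, 1). Value = 3/4
The surreal number with sign expansion +-+ is 3/4.

3/4


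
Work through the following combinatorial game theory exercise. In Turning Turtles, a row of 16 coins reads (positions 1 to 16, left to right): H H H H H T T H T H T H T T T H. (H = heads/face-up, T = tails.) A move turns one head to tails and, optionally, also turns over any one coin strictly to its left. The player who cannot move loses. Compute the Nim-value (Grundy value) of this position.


Coins: H H H H H T T H T H T H T T T H
Key fact: a single head at position k behaves exactly like a Nim heap of size k (turning it to T and optionally flipping a coin at j < k corresponds to moving the heap from k to j, or to 0), and heads combine as a disjunctive sum (two heads at the same place would cancel, matching j XOR j = 0). So the Nim-value is the XOR of the 1-indexed positions of the heads.
Face-up positions (1-indexed): [1, 2, 3, 4, 5, 8, 10, 12, 16]
XOR 0 with 1: 0 XOR 1 = 1
XOR 1 with 2: 1 XOR 2 = 3
XOR 3 with 3: 3 XOR 3 = 0
XOR 0 with 4: 0 XOR 4 = 4
XOR 4 with 5: 4 XOR 5 = 1
XOR 1 with 8: 1 XOR 8 = 9
XOR 9 with 10: 9 XOR 10 = 3
XOR 3 with 12: 3 XOR 12 = 15
XOR 15 with 16: 15 XOR 16 = 31
Nim-value = 31

31


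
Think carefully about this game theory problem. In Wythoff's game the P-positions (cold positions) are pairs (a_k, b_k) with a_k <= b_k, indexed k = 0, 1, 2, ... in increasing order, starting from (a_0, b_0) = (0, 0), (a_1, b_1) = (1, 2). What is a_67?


By Wythoff's theorem, a_k = floor(k * phi) and b_k = floor(k * phi^2) = a_k + k, where phi = (1 + sqrt(5))/2 is the golden ratio.
phi = (1 + sqrt(5))/2 = 1.618034
k = 67
k * phi = 67 * 1.618034 = 108.408277
a_67 = floor(k * phi) = 108

108


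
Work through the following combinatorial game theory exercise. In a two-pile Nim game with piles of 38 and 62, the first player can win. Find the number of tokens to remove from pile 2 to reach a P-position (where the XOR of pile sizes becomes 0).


Piles: 38 and 62
Current XOR: 38 XOR 62 = 24 (non-zero, so this is an N-position).
To make the XOR zero, we need to find a move that balances the piles.
For pile 2 (size 62): target = 62 XOR 24 = 38
We reduce pile 2 from 62 to 38.
Tokens removed: 62 - 38 = 24
Verification: 38 XOR 38 = 0

24


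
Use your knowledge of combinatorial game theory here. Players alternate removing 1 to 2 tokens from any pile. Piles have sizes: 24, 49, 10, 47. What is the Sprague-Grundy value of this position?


Subtraction set: {1, 2}
For this subtraction set, G(n) = n mod 3 (period = max + 1 = 3).
Pile 1 (size 24): G(24) = 24 mod 3 = 0
Pile 2 (size 49): G(49) = 49 mod 3 = 1
Pile 3 (size 10): G(10) = 10 mod 3 = 1
Pile 4 (size 47): G(47) = 47 mod 3 = 2
Total Grundy value = XOR of all: 0 XOR 1 XOR 1 XOR 2 = 2

2


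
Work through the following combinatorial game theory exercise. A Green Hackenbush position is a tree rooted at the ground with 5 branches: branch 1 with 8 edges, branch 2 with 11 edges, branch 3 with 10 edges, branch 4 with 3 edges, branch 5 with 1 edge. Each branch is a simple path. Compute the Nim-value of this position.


The tree has 5 branches from the ground vertex.
In Green Hackenbush, the Nim-value of a simple path of length k is k.
Branch 1: length 8, Nim-value = 8
Branch 2: length 11, Nim-value = 11
Branch 3: length 10, Nim-value = 10
Branch 4: length 3, Nim-value = 3
Branch 5: length 1, Nim-value = 1
Total Nim-value = XOR of all branch values:
0 XOR 8 = 8
8 XOR 11 = 3
3 XOR 10 = 9
9 XOR 3 = 10
10 XOR 1 = 11
Nim-value of the tree = 11

11


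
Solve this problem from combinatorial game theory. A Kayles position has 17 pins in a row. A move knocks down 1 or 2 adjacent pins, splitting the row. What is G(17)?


Kayles: a move removes 1 or 2 adjacent pins from a contiguous row.
Removing pins from a row of k leaves two independent rows (a, b) with a + b = k - 1 (one pin) or a + b = k - 2 (two pins); an end removal gives a = 0.
By Sprague-Grundy, G(k) = mex{ G(a) XOR G(b) } over all these splits. G(0) = 0.
G(1): splits (0,0):0^0=0 -> mex({0}) = 1
G(2): splits (0,1):0^1=1 (0,0):0^0=0 -> mex({0, 1}) = 2
G(3): splits (0,2):0^2=2 (1,1):1^1=0 (0,1):0^1=1 -> mex({0, 1, 2}) = 3
G(4): splits (0,3):0^3=3 (1,2):1^2=3 (0,2):0^2=2 (1,1):1^1=0 -> mex({0, 2, 3}) = 1
G(5): splits (0,4):0^1=1 (1,3):1^3=2 (2,2):2^2=0 (0,3):0^3=3 (1,2):1^2=3 -> mex({0, 1, 2, 3}) = 4
G(6) = mex({0, 1, 2, 4}) = 3
G(7) = mex({0, 1, 3, 4, 5}) = 2
G(8) = mex({0, 2, 3, 5, 6}) = 1
G(9) = mex({0, 1, 2, 3, 6, 7}) = 4
G(10) = mex({0, 1, 3, 4, 5, 7}) = 2
G(11) = mex({0, 1, 2, 3, 4, 5}) = 6
G(12) = mex({0, 1, 2, 3, 5, 6, 7}) = 4
G(13) = mex({0, 2, 3, 4, 6, 7}) = 1
G(14) = mex({0, 1, 4, 5, 6, 7}) = 2
G(15) = mex({0, 1, 2, 3, 4, 5, 6}) = 7
G(16) = mex({0, 2, 3, 5, 6, 7}) = 1
G(17) = mex({0, 1, 2, 3, 5, 6, 7}) = 4
Therefore G(17) = 4.

4


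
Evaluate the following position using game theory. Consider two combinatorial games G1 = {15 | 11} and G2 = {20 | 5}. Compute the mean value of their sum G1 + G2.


G1 = {15 | 11}, G2 = {20 | 5}
Each is a switch {a | b} with numbers a > b; its mean value is (a + b)/2, and mean value is additive over game sums: m(G1 + G2) = m(G1) + m(G2).
Mean of G1 = (15 + (11))/2 = 26/2 = 13
Mean of G2 = (20 + (5))/2 = 25/2 = 25/2
Mean of G1 + G2 = 13 + 25/2 = 51/2

51/2


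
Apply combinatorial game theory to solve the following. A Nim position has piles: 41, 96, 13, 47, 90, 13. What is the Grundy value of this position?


We need the XOR (exclusive or) of all pile sizes.
After XOR-ing pile 1 (size 41): 0 XOR 41 = 41
After XOR-ing pile 2 (size 96): 41 XOR 96 = 73
After XOR-ing pile 3 (size 13): 73 XOR 13 = 68
After XOR-ing pile 4 (size 47): 68 XOR 47 = 107
After XOR-ing pile 5 (size 90): 107 XOR 90 = 49
After XOR-ing pile 6 (size 13): 49 XOR 13 = 60
The Nim-value of this position is 60.

60


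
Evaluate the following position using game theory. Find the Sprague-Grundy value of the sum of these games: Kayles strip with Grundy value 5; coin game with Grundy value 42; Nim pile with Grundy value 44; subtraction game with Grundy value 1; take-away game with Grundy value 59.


By the Sprague-Grundy theorem, the Grundy value of a sum of games is the XOR of individual Grundy values.
Kayles strip: Grundy value = 5. Running XOR: 0 XOR 5 = 5
coin game: Grundy value = 42. Running XOR: 5 XOR 42 = 47
Nim pile: Grundy value = 44. Running XOR: 47 XOR 44 = 3
subtraction game: Grundy value = 1. Running XOR: 3 XOR 1 = 2
take-away game: Grundy value = 59. Running XOR: 2 XOR 59 = 57
The combined Grundy value is 57.

57


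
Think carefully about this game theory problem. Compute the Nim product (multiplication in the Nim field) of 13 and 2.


Nim multiplication is bilinear over XOR: (u XOR v) * w = (u*w) XOR (v*w).
So we split each operand into its bit components and XOR the pairwise Nim products.
13 = 1 + 4 + 8 (as XOR of powers of 2).
2 = 2 (as XOR of powers of 2).
Using the standard Nim-product table on single bits:
  2*2 = 3,   2*4 = 8,   2*8 = 12,
  4*4 = 6,   4*8 = 11,  8*8 = 13,
and  1*x = x (identity), k*l = l*k (commutative).
Pairwise Nim products:
  1 * 2 = 2
  4 * 2 = 8
  8 * 2 = 12
XOR them: 2 XOR 8 XOR 12 = 6.
Result: 13 * 2 = 6 (in Nim).

6


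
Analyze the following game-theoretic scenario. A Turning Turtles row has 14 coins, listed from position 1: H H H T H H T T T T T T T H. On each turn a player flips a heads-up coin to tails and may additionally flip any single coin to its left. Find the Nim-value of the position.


Coins: H H H T H H T T T T T T T H
Key fact: a single head at position k behaves exactly like a Nim heap of size k (turning it to T and optionally flipping a coin at j < k corresponds to moving the heap from k to j, or to 0), and heads combine as a disjunctive sum (two heads at the same place would cancel, matching j XOR j = 0). So the Nim-value is the XOR of the 1-indexed positions of the heads.
Face-up positions (1-indexed): [1, 2, 3, 5, 6, 14]
XOR 0 with 1: 0 XOR 1 = 1
XOR 1 with 2: 1 XOR 2 = 3
XOR 3 with 3: 3 XOR 3 = 0
XOR 0 with 5: 0 XOR 5 = 5
XOR 5 with 6: 5 XOR 6 = 3
XOR 3 with 14: 3 XOR 14 = 13
Nim-value = 13

13


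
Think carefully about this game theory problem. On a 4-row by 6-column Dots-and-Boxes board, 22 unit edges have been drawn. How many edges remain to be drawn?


Grid: 4 x 6 boxes, i.e. 5 rows and 7 columns of dots.
Horizontal edges: (rows + 1) * cols = 5 * 6 = 30
Vertical edges: rows * (cols + 1) = 4 * 7 = 28
Total edges: 30 + 28 = 58
Edges drawn: 22
Remaining: 58 - 22 = 36

36


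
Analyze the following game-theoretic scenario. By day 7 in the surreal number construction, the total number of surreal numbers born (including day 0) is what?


Day 0: {|} = 0 is born. Count = 1.
Day n: the number of surreal numbers born by day n is 2^(n+1) - 1.
By day 0: 2^1 - 1 = 1
By day 1: 2^2 - 1 = 3
By day 2: 2^3 - 1 = 7
By day 3: 2^4 - 1 = 15
By day 4: 2^5 - 1 = 31
By day 5: 2^6 - 1 = 63
By day 6: 2^7 - 1 = 127
By day 7: 2^8 - 1 = 255
By day 7: 255 surreal numbers.

255


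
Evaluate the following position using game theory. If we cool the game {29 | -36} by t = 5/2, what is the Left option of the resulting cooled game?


Original game: {29 | -36} (a switch {a | b} with a > b).
Cooling by t (for t below the temperature (a - b)/2 = 65/2) taxes each move by t: {a | b} cooled by t is {a - t | b + t}.
Cooling amount: t = 5/2
Cooled Left option: 29 - 5/2 = 53/2
Cooled Right option: -36 + 5/2 = -67/2
Cooled game: {53/2 | -67/2}
Left option = 53/2

53/2


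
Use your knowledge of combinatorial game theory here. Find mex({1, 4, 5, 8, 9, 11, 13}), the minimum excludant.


Set = {1, 4, 5, 8, 9, 11, 13}
0 is NOT in the set. This is the mex.
mex = 0

0


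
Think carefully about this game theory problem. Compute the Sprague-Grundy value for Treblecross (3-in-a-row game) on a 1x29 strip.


Treblecross: place X on empty cells; 3-in-a-row wins.
Playing within two cells of an existing X lets the opponent win at once, so sensible play treats the cells i-2..i+2 around each X as dead. The player left with no safe cell loses, so this is a normal-play take-away game on strips of safe cells.
Placing X at cell i (0-indexed) of a strip of k safe cells leaves independent strips of sizes max(0, i-2) and max(0, k-i-3). Hence G(k) = mex{ G(max(0,i-2)) XOR G(max(0,k-i-3)) : 0 <= i < k }, with G(0) = 0.
G(1): splits (0,0):0^0=0 -> mex({0}) = 1
G(2): splits (0,0):0^0=0 -> mex({0}) = 1
G(3): splits (0,0):0^0=0 -> mex({0}) = 1
G(4): splits (0,1):0^1=1 (0,0):0^0=0 -> mex({0, 1}) = 2
G(5): splits (0,2):0^1=1 (0,1):0^1=1 (0,0):0^0=0 -> mex({0, 1}) = 2
G(6) = mex({1}) = 0
G(7) = mex({0, 1, 2}) = 3
G(8) = mex({0, 1, 2}) = 3
G(9) = mex({0, 2}) = 1
G(10) = mex({0, 2, 3}) = 1
G(11) = mex({0, 3}) = 1
G(12) = mex({1, 3}) = 0
G(13) = mex({0, 1, 2, 3}) = 4
G(14) = mex({0, 1, 2}) = 3
G(15) = mex({0, 1, 2}) = 3
G(16) = mex({0, 1, 2, 4}) = 3
G(17) = mex({0, 1, 3, 4}) = 2
G(18) = mex({0, 1, 3, 4}) = 2
G(19) = mex({0, 1, 3, 5}) = 2
G(20) = mex({0, 1, 2, 3, 5}) = 4
G(21) = mex({0, 1, 2, 3, 5}) = 4
G(22) = mex({1, 2, 6}) = 0
G(23) = mex({0, 1, 2, 3, 4, 6}) = 5
G(24) = mex({0, 1, 2, 3, 4}) = 5
G(25) = mex({0, 1, 3, 4, 7}) = 2
G(26) = mex({0, 1, 3, 4, 5, 7}) = 2
G(27) = mex({0, 1, 3, 5}) = 2
G(28) = mex({0, 1, 2, 5}) = 3
G(29) = mex({0, 1, 2, 4, 5, 6}) = 3
Therefore G(29) = 3.

3


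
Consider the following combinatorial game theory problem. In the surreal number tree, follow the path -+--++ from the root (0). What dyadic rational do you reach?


Sign expansion: -+--++
Rule: track bounds (lo, hi), initially (-inf, +inf). On '+', the current value becomes lo and we move to the simplest number in (value, hi): value + 1 if hi = +inf, otherwise the midpoint (value + hi)/2. On '-', the current value becomes hi and we move to value - 1 if lo = -inf, otherwise the midpoint (lo + value)/2.
Start at 0.
Step 1: sign = -, move left. Bounds: (-inf, 0). Value = -1
Step 2: sign = +, move right. Bounds: (-1, 0). Value = -1/2
Step 3: sign = -, move left. Bounds: (-1, -1/2). Value = -3/4
Step 4: sign = -, move left. Bounds: (-1, -3/4). Value = -7/8
Step 5: sign = +, move right. Bounds: (-7/8, -3/4). Value = -13/16
Step 6: sign = +, move right. Bounds: (-13/16, -3/4). Value = -25/32
The surreal number with sign expansion -+--++ is -25/32.

-25/32


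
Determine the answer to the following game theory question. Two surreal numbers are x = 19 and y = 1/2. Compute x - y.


x = 19, y = 1/2
Converting to common denominator: 2
x = 38/2, y = 1/2
x - y = 19 - 1/2 = 37/2

37/2


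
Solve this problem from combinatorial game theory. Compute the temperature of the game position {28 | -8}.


The game is {28 | -8}, a switch {a | b} with numbers a > b.
Cooling {a | b} by t gives {a - t | b + t}, which stops being hot when a - t = b + t, i.e. at t = (a - b)/2. So the temperature of a switch is (a - b)/2.
Temperature = (Left option - Right option) / 2
= (28 - (-8)) / 2
= 36 / 2
= 18

18


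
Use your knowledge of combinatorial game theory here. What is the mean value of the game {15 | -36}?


Game = {15 | -36}, a switch {a | b} with numbers a > b.
Its thermograph has left wall a - t and right wall b + t, which meet at t = (a - b)/2, where both equal (a + b)/2. So the mast (mean value) is at (a + b)/2.
Mean = (15 + (-36))/2 = -21/2 = -21/2

-21/2


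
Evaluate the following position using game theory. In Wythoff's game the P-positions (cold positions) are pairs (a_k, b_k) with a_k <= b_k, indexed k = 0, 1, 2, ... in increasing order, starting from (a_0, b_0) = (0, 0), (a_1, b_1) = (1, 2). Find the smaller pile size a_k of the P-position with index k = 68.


By Wythoff's theorem, a_k = floor(k * phi) and b_k = floor(k * phi^2) = a_k + k, where phi = (1 + sqrt(5))/2 is the golden ratio.
phi = (1 + sqrt(5))/2 = 1.618034
k = 68
k * phi = 68 * 1.618034 = 110.026311
a_68 = floor(k * phi) = 110

110


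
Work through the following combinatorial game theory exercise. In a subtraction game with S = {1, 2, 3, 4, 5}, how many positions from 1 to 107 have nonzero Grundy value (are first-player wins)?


Subtraction set S = {1, 2, 3, 4, 5}, so G(n) = n mod 6.
G(n) = 0 when n is a multiple of 6.
Multiples of 6 in [1, 107]: 17
N-positions (nonzero Grundy) = 107 - 17 = 90

90


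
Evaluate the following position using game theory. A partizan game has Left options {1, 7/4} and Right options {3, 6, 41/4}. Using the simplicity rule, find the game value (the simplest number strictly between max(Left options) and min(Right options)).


Left options: {1, 7/4}, max = 7/4
Right options: {3, 6, 41/4}, min = 3
All options are numbers and max(Left) < min(Right), so by the simplicity theorem the value is the simplest (earliest-born) number strictly between 7/4 and 3.
The only integer strictly between 7/4 and 3 is 2.
No non-integer in the interval can be simpler: if x is a non-integer in the interval, then floor(x) or ceil(x) also lies in the interval (the interval contains an integer), and both are proper prefixes of x's sign expansion, i.e. born earlier. So the game value is 2.
Game value = 2

2


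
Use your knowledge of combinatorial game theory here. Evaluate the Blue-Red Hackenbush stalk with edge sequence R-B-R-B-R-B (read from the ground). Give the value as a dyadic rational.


Edges (from ground): R-B-R-B-R-B
By Berlekamp's sign-expansion rule, a Blue-Red Hackenbush stalk has the value of the surreal number whose sign sequence is the edge sequence with B -> + and R -> -.
Sign sequence: -+-+-+
Trace the sign expansion in the surreal number tree, starting from 0:
Edge 1: R (sign -) -> bounds (-inf, 0), value = -1
Edge 2: B (sign +) -> bounds (-1, 0), value = -1/2
Edge 3: R (sign -) -> bounds (-1, -1/2), value = -3/4
Edge 4: B (sign +) -> bounds (-3/4, -1/2), value = -5/8
Edge 5: R (sign -) -> bounds (-3/4, -5/8), value = -11/16
Edge 6: B (sign +) -> bounds (-11/16, -5/8), value = -21/32
Game value = -21/32

-21/32


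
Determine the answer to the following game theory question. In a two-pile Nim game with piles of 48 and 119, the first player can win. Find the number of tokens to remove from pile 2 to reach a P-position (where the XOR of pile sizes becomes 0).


Piles: 48 and 119
Current XOR: 48 XOR 119 = 71 (non-zero, so this is an N-position).
To make the XOR zero, we need to find a move that balances the piles.
For pile 2 (size 119): target = 119 XOR 71 = 48
We reduce pile 2 from 119 to 48.
Tokens removed: 119 - 48 = 71
Verification: 48 XOR 48 = 0

71


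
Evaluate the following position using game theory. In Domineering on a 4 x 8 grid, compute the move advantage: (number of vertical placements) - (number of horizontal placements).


Board is 4 x 8 (rows x cols).
Left (vertical) placements: (rows-1) * cols = 3 * 8 = 24
Right (horizontal) placements: rows * (cols-1) = 4 * 7 = 28
Advantage = Left - Right = 24 - 28 = -4

-4


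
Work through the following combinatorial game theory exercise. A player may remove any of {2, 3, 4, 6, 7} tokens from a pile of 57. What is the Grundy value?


The subtraction set is S = {2, 3, 4, 6, 7}.
G(k) = mex{ G(k - s) : s in S, s <= k }. We compute iteratively: G(0) = 0.
G(1) = mex({}) = 0
G(2) = mex({0}) = 1
G(3) = mex({0}) = 1
G(4) = mex({0, 1}) = 2
G(5) = mex({0, 1}) = 2
G(6) = mex({0, 1, 2}) = 3
G(7) = mex({0, 1, 2}) = 3
G(8) = mex({0, 1, 2, 3}) = 4
G(9) = mex({1, 2, 3}) = 0
G(10) = mex({1, 2, 3, 4}) = 0
G(11) = mex({0, 2, 3, 4}) = 1
G(12) = mex({0, 2, 3, 4}) = 1
G(13) = mex({0, 1, 3}) = 2
G(14) = mex({0, 1, 3, 4}) = 2
G(15) = mex({0, 1, 2, 4}) = 3
Observe that G(9)..G(15) = 0, 0, 1, 1, 2, 2, 3 repeats G(0)..G(6) = 0, 0, 1, 1, 2, 2, 3.
For k >= max(S) = 7, G(k) is determined by the previous 7 values G(k-7)..G(k-1); a window of 7 consecutive values has recurred shifted by 9, so by induction G(k + 9) = G(k) for all k >= 0: the sequence is periodic from the start with period 9.
One period: G(0..8) = 0, 0, 1, 1, 2, 2, 3, 3, 4.
57 mod 9 = 3, so G(57) = G(3) = 1.

1


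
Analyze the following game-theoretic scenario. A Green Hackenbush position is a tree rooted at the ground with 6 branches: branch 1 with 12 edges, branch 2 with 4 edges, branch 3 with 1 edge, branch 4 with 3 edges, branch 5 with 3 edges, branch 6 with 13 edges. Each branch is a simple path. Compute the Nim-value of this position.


The tree has 6 branches from the ground vertex.
In Green Hackenbush, the Nim-value of a simple path of length k is k.
Branch 1: length 12, Nim-value = 12
Branch 2: length 4, Nim-value = 4
Branch 3: length 1, Nim-value = 1
Branch 4: length 3, Nim-value = 3
Branch 5: length 3, Nim-value = 3
Branch 6: length 13, Nim-value = 13
Total Nim-value = XOR of all branch values:
0 XOR 12 = 12
12 XOR 4 = 8
8 XOR 1 = 9
9 XOR 3 = 10
10 XOR 3 = 9
9 XOR 13 = 4
Nim-value of the tree = 4

4


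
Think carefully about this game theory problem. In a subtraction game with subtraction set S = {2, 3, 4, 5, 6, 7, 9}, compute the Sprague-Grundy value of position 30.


The subtraction set is S = {2, 3, 4, 5, 6, 7, 9}.
G(k) = mex{ G(k - s) : s in S, s <= k }. We compute iteratively: G(0) = 0.
G(1) = mex({}) = 0
G(2) = mex({0}) = 1
G(3) = mex({0}) = 1
G(4) = mex({0, 1}) = 2
G(5) = mex({0, 1}) = 2
G(6) = mex({0, 1, 2}) = 3
G(7) = mex({0, 1, 2}) = 3
G(8) = mex({0, 1, 2, 3}) = 4
G(9) = mex({0, 1, 2, 3}) = 4
G(10) = mex({0, 1, 2, 3, 4}) = 5
G(11) = mex({1, 2, 3, 4}) = 0
G(12) = mex({1, 2, 3, 4, 5}) = 0
G(13) = mex({0, 2, 3, 4, 5}) = 1
G(14) = mex({0, 2, 3, 4, 5}) = 1
G(15) = mex({0, 1, 3, 4, 5}) = 2
G(16) = mex({0, 1, 3, 4, 5}) = 2
G(17) = mex({0, 1, 2, 4, 5}) = 3
G(18) = mex({0, 1, 2, 4}) = 3
G(19) = mex({0, 1, 2, 3, 5}) = 4
Observe that G(11)..G(19) = 0, 0, 1, 1, 2, 2, 3, 3, 4 repeats G(0)..G(8) = 0, 0, 1, 1, 2, 2, 3, 3, 4.
For k >= max(S) = 9, G(k) is determined by the previous 9 values G(k-9)..G(k-1); a window of 9 consecutive values has recurred shifted by 11, so by induction G(k + 11) = G(k) for all k >= 0: the sequence is periodic from the start with period 11.
One period: G(0..10) = 0, 0, 1, 1, 2, 2, 3, 3, 4, 4, 5.
30 mod 11 = 8, so G(30) = G(8) = 4.

4
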